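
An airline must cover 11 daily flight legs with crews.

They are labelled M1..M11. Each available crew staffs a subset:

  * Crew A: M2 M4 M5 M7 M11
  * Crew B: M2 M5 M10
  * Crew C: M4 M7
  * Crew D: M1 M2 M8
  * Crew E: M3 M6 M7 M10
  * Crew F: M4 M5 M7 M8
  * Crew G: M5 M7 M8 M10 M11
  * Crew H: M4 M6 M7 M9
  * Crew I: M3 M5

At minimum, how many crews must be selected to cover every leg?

D and E and G and H together: D ∪ E ∪ G ∪ H = {M1, M2, M3, M4, M5, M6, M7, M8, M9, M10, M11} — every leg is covered.
No 3 of the 9 crews cover everything (all 84 combinations miss at least one leg), so 4 is optimal.

4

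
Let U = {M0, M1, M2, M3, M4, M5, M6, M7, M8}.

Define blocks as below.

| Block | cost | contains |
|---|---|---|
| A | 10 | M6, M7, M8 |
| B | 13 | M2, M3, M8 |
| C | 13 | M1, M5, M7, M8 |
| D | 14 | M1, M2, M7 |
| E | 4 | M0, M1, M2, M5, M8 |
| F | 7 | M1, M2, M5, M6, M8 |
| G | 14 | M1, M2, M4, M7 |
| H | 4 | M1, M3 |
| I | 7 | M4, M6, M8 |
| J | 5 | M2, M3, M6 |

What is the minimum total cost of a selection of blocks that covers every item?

E, G, J together cover every item (E ∪ G ∪ J = {M0, M1, M2, M3, M4, M5, M6, M7, M8}); total cost 4 + 14 + 5 = 23.
No covering selection has total cost below 23.

23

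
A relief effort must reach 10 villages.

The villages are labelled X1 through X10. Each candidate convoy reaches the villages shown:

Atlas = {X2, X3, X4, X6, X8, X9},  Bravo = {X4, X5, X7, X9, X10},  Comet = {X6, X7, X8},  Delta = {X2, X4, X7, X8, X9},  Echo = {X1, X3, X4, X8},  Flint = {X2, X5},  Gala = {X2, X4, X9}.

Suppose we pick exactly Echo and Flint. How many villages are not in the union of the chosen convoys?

4

Union of Echo, Flint = {X1, X2, X3, X4, X5, X8}.
Not covered: X6, X7, X9, X10 — 4 villages.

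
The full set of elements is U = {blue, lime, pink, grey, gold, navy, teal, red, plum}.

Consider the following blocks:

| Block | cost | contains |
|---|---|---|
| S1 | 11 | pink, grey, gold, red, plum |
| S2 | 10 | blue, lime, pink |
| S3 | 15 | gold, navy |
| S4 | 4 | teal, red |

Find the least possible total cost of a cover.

S1, S2, S3, S4 together cover every element (S1 ∪ S2 ∪ S3 ∪ S4 = {blue, lime, pink, grey, gold, navy, teal, red, plum}); total cost 11 + 10 + 15 + 4 = 40.
No covering selection has total cost below 40.

40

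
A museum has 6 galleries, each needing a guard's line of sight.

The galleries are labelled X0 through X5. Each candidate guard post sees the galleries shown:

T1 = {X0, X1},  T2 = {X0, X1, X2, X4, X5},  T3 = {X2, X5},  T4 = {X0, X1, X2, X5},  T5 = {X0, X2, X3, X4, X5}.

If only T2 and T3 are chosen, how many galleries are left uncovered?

1

Union of T2, T3 = {X0, X1, X2, X4, X5}.
Not covered: X3 — 1 gallery.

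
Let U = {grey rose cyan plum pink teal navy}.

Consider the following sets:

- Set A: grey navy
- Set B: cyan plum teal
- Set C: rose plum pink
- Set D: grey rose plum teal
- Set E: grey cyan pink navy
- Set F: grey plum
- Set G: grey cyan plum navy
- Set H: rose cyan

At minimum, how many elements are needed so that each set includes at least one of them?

The 3 elements {grey, rose, cyan} hit every set.
No choice of 2 elements meets every set, so 3 is the minimum.

3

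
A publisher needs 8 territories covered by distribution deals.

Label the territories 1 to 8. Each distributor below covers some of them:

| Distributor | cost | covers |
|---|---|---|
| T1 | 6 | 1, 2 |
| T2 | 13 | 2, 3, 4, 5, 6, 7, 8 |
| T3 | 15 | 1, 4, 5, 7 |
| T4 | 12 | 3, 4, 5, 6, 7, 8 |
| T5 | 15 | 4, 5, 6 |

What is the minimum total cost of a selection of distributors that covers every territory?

T1, T4 together cover every territory (T1 ∪ T4 = {1, 2, 3, 4, 5, 6, 7, 8}); total cost 6 + 12 = 18.
The greedy pick T2, T1 costs 19; no covering selection beats 18.

18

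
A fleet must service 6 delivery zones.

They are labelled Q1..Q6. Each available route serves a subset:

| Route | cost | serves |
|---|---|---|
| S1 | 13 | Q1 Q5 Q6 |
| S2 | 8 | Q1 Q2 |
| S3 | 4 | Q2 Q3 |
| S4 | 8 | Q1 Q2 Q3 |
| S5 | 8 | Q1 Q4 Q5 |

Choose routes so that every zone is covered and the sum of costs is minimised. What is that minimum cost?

S1, S3, S5 together cover every zone (S1 ∪ S3 ∪ S5 = {Q1, Q2, Q3, Q4, Q5, Q6}); total cost 13 + 4 + 8 = 25.
No covering selection has total cost below 25.

25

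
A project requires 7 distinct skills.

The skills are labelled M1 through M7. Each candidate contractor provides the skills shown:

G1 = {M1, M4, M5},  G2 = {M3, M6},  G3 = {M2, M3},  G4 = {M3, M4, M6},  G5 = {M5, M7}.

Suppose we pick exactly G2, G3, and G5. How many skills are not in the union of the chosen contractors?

2

Union of G2, G3, G5 = {M2, M3, M5, M6, M7}.
Not covered: M1, M4 — 2 skills.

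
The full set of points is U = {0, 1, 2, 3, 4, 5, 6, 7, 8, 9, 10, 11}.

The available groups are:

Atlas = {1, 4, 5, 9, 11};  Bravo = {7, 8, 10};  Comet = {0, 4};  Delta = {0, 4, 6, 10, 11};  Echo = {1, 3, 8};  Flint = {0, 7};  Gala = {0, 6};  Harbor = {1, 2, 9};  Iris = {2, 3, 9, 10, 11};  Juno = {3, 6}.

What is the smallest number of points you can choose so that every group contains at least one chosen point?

4

Take H = {0, 3, 8, 9}. Each listed group contains at least one of these, so H is a hitting set of size 4.
The groups Bravo, Comet, Harbor, Juno are pairwise disjoint, so any hitting set needs a separate point for each — at least 4. Hence 4 is optimal.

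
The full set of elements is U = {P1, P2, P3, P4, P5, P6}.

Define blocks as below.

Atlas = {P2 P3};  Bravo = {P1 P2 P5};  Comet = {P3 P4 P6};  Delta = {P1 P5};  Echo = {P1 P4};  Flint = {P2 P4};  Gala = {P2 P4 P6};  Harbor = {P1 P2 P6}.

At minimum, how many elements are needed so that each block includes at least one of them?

3

The 3 elements {P1, P2, P4} hit every block.
No choice of 2 elements meets every block, so 3 is the minimum.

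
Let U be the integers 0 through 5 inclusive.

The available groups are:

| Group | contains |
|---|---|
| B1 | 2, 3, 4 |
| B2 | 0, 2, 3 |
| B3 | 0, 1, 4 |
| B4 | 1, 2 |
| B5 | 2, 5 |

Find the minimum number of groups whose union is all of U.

B1, B3, and B5 cover everything between them: the union {0, 1, 2, 3, 4, 5} is all of U.
Only B5 contains 5, so B5 is forced; the remaining 4 items need at least 2 more groups (each remaining group adds at most 3) — so at least 3 groups are needed, and 3 is optimal.

3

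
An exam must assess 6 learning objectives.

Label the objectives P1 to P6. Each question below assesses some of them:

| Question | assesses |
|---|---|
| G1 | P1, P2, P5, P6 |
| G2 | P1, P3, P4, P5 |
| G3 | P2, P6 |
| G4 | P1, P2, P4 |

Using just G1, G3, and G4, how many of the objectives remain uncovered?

Union of G1, G3, G4 = {P1, P2, P4, P5, P6}.
Not covered: P3 — 1 objective.

1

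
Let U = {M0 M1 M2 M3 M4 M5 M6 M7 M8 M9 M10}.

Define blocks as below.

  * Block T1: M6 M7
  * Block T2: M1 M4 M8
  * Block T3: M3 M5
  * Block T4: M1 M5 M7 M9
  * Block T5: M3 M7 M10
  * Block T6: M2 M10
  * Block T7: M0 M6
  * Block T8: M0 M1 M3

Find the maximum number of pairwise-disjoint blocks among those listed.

T2, T3, T6, T7 are pairwise disjoint (T2={M1,M4,M8}; T3={M3,M5}; T6={M2,M10}; T7={M0,M6}).
Every remaining block overlaps one of these, and no 5 of the listed blocks are pairwise disjoint, so 4 is the maximum.

4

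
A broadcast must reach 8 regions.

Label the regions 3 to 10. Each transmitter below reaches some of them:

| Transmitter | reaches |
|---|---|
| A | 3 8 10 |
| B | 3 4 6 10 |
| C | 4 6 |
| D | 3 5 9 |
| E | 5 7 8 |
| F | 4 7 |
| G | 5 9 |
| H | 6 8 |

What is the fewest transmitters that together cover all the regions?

B and E and G together: B ∪ E ∪ G = {3, 4, 5, 6, 7, 8, 9, 10} — every region is covered.
No 2 of the 8 transmitters cover everything (all 28 combinations miss at least one region), so 3 is optimal.

3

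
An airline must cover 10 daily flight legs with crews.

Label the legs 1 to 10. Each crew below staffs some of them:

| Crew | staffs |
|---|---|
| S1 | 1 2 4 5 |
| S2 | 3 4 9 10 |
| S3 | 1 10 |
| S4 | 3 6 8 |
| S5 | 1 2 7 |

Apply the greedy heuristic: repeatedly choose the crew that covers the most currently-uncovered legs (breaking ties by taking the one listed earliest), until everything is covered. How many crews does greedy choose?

Greedy: pick S1 (covers 4 new) → pick S2 (covers 3 new) → pick S4 (covers 2 new) → pick S5 (covers 1 new). Total picks: 4.

4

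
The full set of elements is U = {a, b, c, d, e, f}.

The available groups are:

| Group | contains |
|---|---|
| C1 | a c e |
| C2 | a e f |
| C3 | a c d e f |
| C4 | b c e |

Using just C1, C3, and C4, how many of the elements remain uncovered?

0

Union of C1, C3, C4 = {a, b, c, d, e, f} — that's every element, so 0 are uncovered.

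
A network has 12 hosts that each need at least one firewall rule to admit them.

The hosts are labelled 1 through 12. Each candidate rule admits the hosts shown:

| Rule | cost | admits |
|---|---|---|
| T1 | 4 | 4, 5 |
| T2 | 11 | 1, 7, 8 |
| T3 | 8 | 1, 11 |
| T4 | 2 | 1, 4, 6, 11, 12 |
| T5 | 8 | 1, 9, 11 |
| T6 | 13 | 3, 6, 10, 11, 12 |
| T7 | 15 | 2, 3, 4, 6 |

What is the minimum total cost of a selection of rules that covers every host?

51

T1, T2, T5, T6, T7 together cover every host (T1 ∪ T2 ∪ T5 ∪ T6 ∪ T7 = {1, 2, 3, 4, 5, 6, 7, 8, 9, 10, 11, 12}); total cost 4 + 11 + 8 + 13 + 15 = 51.
The greedy pick T4, T1, T2, T6, T5, T7 costs 53; no covering selection beats 51.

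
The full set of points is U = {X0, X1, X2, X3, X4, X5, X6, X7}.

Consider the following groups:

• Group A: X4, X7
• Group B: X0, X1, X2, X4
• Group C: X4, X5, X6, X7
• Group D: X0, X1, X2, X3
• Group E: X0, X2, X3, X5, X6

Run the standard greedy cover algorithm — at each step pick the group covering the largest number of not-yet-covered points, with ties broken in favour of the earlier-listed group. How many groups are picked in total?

Greedy: pick E (covers 5 new) → pick A (covers 2 new) → pick B (covers 1 new). Total picks: 3.
(The true minimum cover uses only 2 groups, so greedy is not optimal here.)

3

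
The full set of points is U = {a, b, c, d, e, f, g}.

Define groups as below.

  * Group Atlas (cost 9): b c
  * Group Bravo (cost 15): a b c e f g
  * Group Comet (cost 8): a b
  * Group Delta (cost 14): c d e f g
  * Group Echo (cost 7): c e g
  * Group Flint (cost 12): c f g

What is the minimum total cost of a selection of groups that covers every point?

22

Comet, Delta together cover every point (Comet ∪ Delta = {a, b, c, d, e, f, g}); total cost 8 + 14 = 22.
The greedy pick Echo, Comet, Delta costs 29; no covering selection beats 22.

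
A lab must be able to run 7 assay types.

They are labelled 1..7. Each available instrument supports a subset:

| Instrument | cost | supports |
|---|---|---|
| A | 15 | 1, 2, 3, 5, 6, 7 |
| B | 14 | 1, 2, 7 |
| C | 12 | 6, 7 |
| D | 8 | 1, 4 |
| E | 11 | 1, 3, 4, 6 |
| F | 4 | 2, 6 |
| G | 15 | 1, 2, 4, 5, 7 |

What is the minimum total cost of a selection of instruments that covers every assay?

23

A, D together cover every assay (A ∪ D = {1, 2, 3, 4, 5, 6, 7}); total cost 15 + 8 = 23.
The greedy pick F, E, A costs 30; no covering selection beats 23.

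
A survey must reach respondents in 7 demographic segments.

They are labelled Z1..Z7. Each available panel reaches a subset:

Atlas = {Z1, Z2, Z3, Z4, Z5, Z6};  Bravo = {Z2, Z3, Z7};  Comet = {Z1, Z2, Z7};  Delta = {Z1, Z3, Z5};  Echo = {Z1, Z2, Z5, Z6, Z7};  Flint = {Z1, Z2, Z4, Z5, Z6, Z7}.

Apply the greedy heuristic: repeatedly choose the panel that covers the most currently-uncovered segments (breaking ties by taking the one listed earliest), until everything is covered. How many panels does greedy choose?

2

Greedy: pick Atlas (covers 6 new) → pick Bravo (covers 1 new). Total picks: 2.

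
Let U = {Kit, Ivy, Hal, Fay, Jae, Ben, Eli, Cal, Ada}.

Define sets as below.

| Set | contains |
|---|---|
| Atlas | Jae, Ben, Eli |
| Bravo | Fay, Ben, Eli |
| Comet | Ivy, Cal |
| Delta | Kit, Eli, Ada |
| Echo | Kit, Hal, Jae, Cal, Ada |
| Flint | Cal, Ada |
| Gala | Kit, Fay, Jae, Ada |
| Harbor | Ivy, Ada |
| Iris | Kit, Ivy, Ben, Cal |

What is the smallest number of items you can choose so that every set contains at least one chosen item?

3

H = {Eli, Cal, Ada} meets every set (each contains at least one member of H), and |H| = 3.
No choice of 2 items meets every set, so 3 is the minimum.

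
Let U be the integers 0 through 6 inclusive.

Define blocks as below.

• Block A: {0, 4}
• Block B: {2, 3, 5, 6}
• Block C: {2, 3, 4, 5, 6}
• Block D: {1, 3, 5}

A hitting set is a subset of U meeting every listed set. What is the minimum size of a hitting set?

The 2 points {4, 5} hit every block.
The blocks A, B are pairwise disjoint, so any hitting set needs a separate point for each — at least 2. Hence 2 is optimal.

2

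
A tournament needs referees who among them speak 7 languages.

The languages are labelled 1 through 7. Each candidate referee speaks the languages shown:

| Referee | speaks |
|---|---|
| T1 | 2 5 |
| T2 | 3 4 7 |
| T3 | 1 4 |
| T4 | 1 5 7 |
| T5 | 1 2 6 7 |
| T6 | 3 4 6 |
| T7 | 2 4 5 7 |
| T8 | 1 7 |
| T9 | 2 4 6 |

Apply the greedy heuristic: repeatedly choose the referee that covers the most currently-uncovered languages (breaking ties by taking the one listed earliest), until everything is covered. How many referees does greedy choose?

Greedy: pick T5 (covers 4 new) → pick T2 (covers 2 new) → pick T1 (covers 1 new). Total picks: 3.

3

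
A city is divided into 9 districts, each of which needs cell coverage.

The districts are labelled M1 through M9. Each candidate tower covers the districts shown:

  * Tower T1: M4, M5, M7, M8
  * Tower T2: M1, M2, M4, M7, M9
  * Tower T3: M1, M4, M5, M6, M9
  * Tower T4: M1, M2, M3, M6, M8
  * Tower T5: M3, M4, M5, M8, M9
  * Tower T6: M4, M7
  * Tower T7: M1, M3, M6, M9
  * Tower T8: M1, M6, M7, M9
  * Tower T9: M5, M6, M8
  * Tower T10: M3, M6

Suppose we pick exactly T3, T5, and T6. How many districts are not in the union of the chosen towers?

1

Union of T3, T5, T6 = {M1, M3, M4, M5, M6, M7, M8, M9}.
Not covered: M2 — 1 district.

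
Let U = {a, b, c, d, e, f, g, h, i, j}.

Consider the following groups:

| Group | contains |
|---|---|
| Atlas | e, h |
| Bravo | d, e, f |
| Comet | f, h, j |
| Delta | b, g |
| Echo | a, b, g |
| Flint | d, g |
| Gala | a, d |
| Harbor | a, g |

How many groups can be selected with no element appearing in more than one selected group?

3

Atlas, Delta, Gala are pairwise disjoint (Atlas={e,h}; Delta={b,g}; Gala={a,d}).
Every remaining group overlaps one of these, and no 4 of the listed groups are pairwise disjoint, so 3 is the maximum.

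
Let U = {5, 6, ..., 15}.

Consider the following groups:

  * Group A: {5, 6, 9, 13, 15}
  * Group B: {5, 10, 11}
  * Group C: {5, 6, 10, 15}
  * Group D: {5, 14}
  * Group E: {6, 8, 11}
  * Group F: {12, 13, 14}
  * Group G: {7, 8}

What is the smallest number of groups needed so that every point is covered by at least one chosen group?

4

A and B and F and G together: A ∪ B ∪ F ∪ G = {5, 6, 7, 8, 9, 10, 11, 12, 13, 14, 15} — every point is covered.
Only A contains 9, so A is forced; the remaining 6 points need at least 3 more groups (each remaining group adds at most 2) — so at least 4 groups are needed, and 4 is optimal.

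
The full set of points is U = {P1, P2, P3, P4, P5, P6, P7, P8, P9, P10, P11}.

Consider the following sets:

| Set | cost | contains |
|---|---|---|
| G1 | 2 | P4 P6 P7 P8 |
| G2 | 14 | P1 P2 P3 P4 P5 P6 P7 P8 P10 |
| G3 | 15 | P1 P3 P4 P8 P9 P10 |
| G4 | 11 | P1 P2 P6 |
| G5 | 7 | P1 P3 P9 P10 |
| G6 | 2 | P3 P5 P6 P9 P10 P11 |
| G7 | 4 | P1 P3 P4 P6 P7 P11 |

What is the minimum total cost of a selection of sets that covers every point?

15

G1, G4, G6 together cover every point (G1 ∪ G4 ∪ G6 = {P1, P2, P3, P4, P5, P6, P7, P8, P9, P10, P11}); total cost 2 + 11 + 2 = 15.
The greedy pick G6, G1, G7, G4 costs 19; no covering selection beats 15.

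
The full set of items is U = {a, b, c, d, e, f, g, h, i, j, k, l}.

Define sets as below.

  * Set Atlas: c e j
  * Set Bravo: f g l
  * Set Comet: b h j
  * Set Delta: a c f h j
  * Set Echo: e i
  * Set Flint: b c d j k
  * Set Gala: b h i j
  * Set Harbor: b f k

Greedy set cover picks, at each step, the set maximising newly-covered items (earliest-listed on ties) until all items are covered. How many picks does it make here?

Greedy: pick Delta (covers 5 new) → pick Flint (covers 3 new) → pick Bravo (covers 2 new) → pick Echo (covers 2 new). Total picks: 4.

4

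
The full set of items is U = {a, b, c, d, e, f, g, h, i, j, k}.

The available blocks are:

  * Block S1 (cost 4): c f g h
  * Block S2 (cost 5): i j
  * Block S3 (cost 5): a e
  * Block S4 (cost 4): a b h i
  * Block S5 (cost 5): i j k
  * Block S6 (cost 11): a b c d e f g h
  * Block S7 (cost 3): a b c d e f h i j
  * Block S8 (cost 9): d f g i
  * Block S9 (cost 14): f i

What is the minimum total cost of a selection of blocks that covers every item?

S1, S5, S7 together cover every item (S1 ∪ S5 ∪ S7 = {a, b, c, d, e, f, g, h, i, j, k}); total cost 4 + 5 + 3 = 12.
No covering selection has total cost below 12.

12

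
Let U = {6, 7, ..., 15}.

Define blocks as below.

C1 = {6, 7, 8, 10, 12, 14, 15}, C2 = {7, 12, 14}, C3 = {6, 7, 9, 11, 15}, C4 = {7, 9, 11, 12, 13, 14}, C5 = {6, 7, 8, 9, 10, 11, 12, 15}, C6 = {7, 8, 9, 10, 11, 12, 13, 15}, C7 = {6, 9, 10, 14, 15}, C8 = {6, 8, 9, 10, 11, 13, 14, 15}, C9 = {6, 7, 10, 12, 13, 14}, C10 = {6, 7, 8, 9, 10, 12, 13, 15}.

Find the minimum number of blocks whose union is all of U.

C6 and C9 cover everything between them: the union {6, 7, 8, 9, 10, 11, 12, 13, 14, 15} is all of U.
No single block has all 10 points (the largest, C5, has 8), so 2 is optimal.

2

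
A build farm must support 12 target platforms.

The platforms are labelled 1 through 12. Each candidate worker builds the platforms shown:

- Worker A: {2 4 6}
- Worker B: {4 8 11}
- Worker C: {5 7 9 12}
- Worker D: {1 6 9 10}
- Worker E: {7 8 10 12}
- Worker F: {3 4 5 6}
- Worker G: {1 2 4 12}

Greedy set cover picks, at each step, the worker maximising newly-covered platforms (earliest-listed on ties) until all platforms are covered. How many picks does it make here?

5

Greedy: pick C (covers 4 new) → pick A (covers 3 new) → pick B (covers 2 new) → pick D (covers 2 new) → pick F (covers 1 new). Total picks: 5.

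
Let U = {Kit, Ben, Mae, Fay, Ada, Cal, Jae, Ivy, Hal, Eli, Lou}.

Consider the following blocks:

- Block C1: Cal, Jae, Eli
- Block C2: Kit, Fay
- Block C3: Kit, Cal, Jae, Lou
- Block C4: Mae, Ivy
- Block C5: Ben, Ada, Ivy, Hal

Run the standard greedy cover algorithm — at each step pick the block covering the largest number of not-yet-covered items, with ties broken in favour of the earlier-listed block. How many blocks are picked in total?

Greedy: pick C3 (covers 4 new) → pick C5 (covers 4 new) → pick C1 (covers 1 new) → pick C2 (covers 1 new) → pick C4 (covers 1 new). Total picks: 5.

5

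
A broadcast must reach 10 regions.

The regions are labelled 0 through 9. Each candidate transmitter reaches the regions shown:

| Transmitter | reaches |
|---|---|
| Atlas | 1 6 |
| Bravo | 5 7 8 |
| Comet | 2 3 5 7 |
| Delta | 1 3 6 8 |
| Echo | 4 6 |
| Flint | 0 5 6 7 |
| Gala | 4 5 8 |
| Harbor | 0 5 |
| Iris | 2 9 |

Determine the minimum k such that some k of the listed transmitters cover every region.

Take {Delta, Echo, Flint, Iris}. Their union is {0, 1, 2, 3, 4, 5, 6, 7, 8, 9}, which is all 10 regions.
No 3 of the 9 transmitters cover everything (all 84 combinations miss at least one region), so 4 is optimal.

4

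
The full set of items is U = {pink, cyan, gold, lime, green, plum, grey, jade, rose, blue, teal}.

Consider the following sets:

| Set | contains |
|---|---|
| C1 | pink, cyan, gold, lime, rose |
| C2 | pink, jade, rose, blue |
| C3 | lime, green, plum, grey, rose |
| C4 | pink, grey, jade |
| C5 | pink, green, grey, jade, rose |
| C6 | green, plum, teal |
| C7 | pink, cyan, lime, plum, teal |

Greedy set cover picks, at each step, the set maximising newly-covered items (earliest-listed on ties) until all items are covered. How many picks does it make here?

Greedy: pick C1 (covers 5 new) → pick C3 (covers 3 new) → pick C2 (covers 2 new) → pick C6 (covers 1 new). Total picks: 4.

4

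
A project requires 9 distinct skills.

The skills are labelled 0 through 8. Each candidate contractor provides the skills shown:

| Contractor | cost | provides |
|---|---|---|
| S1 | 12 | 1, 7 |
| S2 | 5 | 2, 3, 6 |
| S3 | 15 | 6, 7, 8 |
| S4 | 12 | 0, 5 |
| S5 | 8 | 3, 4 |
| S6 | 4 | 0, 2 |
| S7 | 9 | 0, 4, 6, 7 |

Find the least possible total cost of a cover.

51

S1, S3, S4, S5, S6 together cover every skill (S1 ∪ S3 ∪ S4 ∪ S5 ∪ S6 = {0, 1, 2, 3, 4, 5, 6, 7, 8}); total cost 12 + 15 + 12 + 8 + 4 = 51.
The greedy pick S2, S7, S1, S4, S3 costs 53; no covering selection beats 51.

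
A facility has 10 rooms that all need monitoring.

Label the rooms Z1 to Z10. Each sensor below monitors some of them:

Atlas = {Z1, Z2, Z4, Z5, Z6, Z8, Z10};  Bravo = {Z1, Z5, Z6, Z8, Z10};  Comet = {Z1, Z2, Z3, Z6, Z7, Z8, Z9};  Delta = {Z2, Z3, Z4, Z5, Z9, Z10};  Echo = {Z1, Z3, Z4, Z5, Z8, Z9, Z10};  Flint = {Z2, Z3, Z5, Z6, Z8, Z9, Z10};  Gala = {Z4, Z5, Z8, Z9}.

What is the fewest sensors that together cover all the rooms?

Atlas and Comet together: Atlas ∪ Comet = {Z1, Z2, Z3, Z4, Z5, Z6, Z7, Z8, Z9, Z10} — every room is covered.
No single sensor has all 10 rooms (the largest, Atlas, has 7), so 2 is optimal.

2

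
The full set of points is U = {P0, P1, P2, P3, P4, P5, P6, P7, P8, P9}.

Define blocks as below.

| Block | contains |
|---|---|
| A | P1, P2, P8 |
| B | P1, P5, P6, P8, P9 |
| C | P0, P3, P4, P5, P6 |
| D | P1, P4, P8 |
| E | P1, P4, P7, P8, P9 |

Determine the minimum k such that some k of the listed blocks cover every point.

3

A, C, and E cover everything between them: the union {P0, P1, P2, P3, P4, P5, P6, P7, P8, P9} is all of U.
Only C contains P0, so C is forced; the remaining 5 points need at least 2 more blocks (each remaining block adds at most 4) — so at least 3 blocks are needed, and 3 is optimal.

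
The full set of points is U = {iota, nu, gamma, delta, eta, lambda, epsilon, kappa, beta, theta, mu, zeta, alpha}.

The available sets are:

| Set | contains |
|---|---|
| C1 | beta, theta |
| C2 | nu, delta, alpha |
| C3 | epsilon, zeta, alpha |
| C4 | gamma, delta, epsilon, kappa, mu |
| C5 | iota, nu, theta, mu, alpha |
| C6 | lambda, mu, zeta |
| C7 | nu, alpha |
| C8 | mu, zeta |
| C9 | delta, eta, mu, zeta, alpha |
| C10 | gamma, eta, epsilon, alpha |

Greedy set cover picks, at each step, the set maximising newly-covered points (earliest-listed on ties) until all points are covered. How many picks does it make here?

5

Greedy: pick C4 (covers 5 new) → pick C5 (covers 4 new) → pick C6 (covers 2 new) → pick C1 (covers 1 new) → pick C9 (covers 1 new). Total picks: 5.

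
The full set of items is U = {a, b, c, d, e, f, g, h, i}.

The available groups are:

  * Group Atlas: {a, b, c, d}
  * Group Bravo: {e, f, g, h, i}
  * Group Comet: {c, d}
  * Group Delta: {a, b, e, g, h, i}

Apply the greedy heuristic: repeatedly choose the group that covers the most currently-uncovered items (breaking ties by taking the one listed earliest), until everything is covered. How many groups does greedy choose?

Greedy: pick Delta (covers 6 new) → pick Atlas (covers 2 new) → pick Bravo (covers 1 new). Total picks: 3.
(The true minimum cover uses only 2 groups, so greedy is not optimal here.)

3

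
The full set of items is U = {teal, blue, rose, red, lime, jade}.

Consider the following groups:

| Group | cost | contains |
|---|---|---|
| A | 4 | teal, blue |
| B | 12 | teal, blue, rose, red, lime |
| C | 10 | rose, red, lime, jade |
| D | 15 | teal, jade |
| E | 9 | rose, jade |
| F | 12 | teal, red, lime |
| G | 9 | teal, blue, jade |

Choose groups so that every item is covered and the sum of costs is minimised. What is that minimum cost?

A, C together cover every item (A ∪ C = {teal, blue, rose, red, lime, jade}); total cost 4 + 10 = 14.
No covering selection has total cost below 14.

14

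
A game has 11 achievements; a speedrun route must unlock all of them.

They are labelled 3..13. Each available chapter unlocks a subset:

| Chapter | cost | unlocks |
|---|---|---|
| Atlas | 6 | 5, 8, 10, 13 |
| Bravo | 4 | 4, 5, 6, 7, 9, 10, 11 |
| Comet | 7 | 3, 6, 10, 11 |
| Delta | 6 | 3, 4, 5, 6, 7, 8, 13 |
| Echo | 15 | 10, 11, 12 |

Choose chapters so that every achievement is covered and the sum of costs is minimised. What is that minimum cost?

Bravo, Delta, Echo together cover every achievement (Bravo ∪ Delta ∪ Echo = {3, 4, 5, 6, 7, 8, 9, 10, 11, 12, 13}); total cost 4 + 6 + 15 = 25.
No covering selection has total cost below 25.

25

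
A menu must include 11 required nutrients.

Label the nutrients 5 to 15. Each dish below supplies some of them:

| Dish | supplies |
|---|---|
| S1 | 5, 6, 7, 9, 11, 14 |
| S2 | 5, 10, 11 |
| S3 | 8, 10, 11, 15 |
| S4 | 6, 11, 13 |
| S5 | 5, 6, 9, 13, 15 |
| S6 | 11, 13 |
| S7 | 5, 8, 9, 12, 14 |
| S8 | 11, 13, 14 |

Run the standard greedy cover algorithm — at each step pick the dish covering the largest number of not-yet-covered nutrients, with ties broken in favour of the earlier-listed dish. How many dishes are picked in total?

4

Greedy: pick S1 (covers 6 new) → pick S3 (covers 3 new) → pick S4 (covers 1 new) → pick S7 (covers 1 new). Total picks: 4.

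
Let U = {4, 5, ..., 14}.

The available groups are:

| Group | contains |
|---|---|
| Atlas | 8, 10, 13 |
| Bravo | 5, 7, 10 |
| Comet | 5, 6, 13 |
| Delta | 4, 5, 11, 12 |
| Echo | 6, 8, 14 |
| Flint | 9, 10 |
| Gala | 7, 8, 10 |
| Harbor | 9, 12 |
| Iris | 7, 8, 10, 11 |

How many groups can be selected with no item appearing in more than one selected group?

Bravo, Echo, Harbor are pairwise disjoint (Bravo={5,7,10}; Echo={6,8,14}; Harbor={9,12}).
Every remaining group overlaps one of these, and no 4 of the listed groups are pairwise disjoint, so 3 is the maximum.

3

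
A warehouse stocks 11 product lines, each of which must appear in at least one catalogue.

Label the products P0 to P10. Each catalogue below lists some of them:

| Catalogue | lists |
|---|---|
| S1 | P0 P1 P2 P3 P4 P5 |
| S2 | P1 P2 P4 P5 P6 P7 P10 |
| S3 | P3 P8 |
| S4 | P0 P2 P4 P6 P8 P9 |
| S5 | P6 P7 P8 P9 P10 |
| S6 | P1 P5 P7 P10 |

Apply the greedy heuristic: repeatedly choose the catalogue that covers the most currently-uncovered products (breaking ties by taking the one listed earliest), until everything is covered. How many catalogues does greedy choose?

3

Greedy: pick S2 (covers 7 new) → pick S4 (covers 3 new) → pick S1 (covers 1 new). Total picks: 3.
(The true minimum cover uses only 2 catalogues, so greedy is not optimal here.)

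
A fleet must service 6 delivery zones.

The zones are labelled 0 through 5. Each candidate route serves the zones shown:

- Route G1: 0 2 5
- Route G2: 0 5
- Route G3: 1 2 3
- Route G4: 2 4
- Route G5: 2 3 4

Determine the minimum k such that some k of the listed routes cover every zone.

3

Take {G1, G3, G5}. Their union is {0, 1, 2, 3, 4, 5}, which is all 6 zones.
Only G3 contains 1, so G3 is forced; the remaining 3 zones need at least 2 more routes (each remaining route adds at most 2) — so at least 3 routes are needed, and 3 is optimal.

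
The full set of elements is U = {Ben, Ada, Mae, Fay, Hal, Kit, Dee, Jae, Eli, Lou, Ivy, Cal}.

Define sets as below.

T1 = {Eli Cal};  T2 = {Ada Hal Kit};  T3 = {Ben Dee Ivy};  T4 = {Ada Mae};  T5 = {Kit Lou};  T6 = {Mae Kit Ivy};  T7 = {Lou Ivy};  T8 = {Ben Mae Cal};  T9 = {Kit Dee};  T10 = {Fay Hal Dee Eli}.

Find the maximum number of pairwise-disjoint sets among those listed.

T1, T4, T7, T9 are pairwise disjoint (T1={Eli,Cal}; T4={Ada,Mae}; T7={Lou,Ivy}; T9={Kit,Dee}).
Every remaining set overlaps one of these, and no 5 of the listed sets are pairwise disjoint, so 4 is the maximum.

4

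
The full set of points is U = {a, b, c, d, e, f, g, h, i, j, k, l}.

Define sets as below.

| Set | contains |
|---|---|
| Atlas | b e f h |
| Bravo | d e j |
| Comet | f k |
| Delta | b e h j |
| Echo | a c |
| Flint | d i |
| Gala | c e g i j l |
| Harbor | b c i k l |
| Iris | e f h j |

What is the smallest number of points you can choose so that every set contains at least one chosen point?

T = {c, d, f, h} meets every set (each contains at least one member of T), and |T| = 4.
The sets Comet, Delta, Echo, Flint are pairwise disjoint, so any hitting set needs a separate point for each — at least 4. Hence 4 is optimal.

4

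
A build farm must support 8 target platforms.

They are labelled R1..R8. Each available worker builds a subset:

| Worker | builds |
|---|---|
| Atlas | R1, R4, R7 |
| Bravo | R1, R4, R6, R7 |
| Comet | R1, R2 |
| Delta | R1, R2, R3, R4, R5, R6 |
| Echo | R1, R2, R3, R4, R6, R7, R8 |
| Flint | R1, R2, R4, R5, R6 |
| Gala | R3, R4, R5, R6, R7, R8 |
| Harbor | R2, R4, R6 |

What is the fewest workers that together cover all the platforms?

Delta and Echo together: Delta ∪ Echo = {R1, R2, R3, R4, R5, R6, R7, R8} — every platform is covered.
No single worker has all 8 platforms (the largest, Echo, has 7), so 2 is optimal.

2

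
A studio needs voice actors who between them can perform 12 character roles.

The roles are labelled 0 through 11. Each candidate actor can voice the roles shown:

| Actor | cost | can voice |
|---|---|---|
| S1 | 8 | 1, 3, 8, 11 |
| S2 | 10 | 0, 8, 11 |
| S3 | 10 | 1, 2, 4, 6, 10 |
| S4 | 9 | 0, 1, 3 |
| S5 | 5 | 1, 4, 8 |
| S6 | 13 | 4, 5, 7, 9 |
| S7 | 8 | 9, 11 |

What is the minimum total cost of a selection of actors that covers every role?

40

S1, S3, S4, S6 together cover every role (S1 ∪ S3 ∪ S4 ∪ S6 = {0, 1, 2, 3, 4, 5, 6, 7, 8, 9, 10, 11}); total cost 8 + 10 + 9 + 13 = 40.
The greedy pick S5, S3, S1, S6, S4 costs 45; no covering selection beats 40.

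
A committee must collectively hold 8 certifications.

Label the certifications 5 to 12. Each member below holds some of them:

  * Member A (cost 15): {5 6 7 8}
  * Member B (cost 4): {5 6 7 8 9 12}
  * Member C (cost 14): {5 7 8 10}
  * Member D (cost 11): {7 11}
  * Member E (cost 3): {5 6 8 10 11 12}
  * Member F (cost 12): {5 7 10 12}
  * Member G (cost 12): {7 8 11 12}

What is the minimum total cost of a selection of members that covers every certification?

7

B, E together cover every certification (B ∪ E = {5, 6, 7, 8, 9, 10, 11, 12}); total cost 4 + 3 = 7.
No covering selection has total cost below 7.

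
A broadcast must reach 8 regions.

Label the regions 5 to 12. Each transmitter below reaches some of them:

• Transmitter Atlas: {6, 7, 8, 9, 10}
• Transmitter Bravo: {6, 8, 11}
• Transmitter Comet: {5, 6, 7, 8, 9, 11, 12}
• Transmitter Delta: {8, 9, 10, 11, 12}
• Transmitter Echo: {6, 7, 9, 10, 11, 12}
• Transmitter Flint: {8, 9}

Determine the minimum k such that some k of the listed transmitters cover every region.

2

Comet and Echo together: Comet ∪ Echo = {5, 6, 7, 8, 9, 10, 11, 12} — every region is covered.
No single transmitter has all 8 regions (the largest, Comet, has 7), so 2 is optimal.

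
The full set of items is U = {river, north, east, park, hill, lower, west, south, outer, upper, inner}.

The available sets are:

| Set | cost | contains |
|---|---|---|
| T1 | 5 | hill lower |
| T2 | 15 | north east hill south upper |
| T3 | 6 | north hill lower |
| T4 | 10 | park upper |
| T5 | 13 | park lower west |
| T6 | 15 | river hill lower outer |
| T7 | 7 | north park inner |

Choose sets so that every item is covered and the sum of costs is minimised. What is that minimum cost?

50

T2, T5, T6, T7 together cover every item (T2 ∪ T5 ∪ T6 ∪ T7 = {river, north, east, park, hill, lower, west, south, outer, upper, inner}); total cost 15 + 13 + 15 + 7 = 50.
The greedy pick T3, T7, T2, T6, T5 costs 56; no covering selection beats 50.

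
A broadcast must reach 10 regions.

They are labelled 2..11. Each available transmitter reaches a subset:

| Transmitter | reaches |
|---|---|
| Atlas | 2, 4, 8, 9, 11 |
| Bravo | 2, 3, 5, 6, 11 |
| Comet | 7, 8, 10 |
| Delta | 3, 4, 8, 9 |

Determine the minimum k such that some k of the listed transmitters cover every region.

3

Take {Atlas, Bravo, Comet}. Their union is {2, 3, 4, 5, 6, 7, 8, 9, 10, 11}, which is all 10 regions.
Only Bravo contains 5, so Bravo is forced; the remaining 5 regions need at least 2 more transmitters (each remaining transmitter adds at most 3) — so at least 3 transmitters are needed, and 3 is optimal.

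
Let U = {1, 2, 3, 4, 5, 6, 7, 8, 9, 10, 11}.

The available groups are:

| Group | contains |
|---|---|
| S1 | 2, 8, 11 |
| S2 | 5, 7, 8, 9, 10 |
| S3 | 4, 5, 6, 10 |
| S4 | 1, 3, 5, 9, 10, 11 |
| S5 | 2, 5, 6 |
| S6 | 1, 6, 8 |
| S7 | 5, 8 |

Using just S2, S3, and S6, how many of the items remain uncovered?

Union of S2, S3, S6 = {1, 4, 5, 6, 7, 8, 9, 10}.
Not covered: 2, 3, 11 — 3 items.

3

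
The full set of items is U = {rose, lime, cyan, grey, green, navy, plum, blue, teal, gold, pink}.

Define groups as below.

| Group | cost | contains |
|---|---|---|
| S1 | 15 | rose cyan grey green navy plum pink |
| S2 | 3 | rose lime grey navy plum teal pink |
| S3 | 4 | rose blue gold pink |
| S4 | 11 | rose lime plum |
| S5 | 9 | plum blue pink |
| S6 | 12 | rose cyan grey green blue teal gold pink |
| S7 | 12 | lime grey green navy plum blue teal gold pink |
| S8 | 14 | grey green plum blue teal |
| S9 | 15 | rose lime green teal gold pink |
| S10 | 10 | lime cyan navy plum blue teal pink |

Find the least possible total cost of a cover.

15

S2, S6 together cover every item (S2 ∪ S6 = {rose, lime, cyan, grey, green, navy, plum, blue, teal, gold, pink}); total cost 3 + 12 = 15.
The greedy pick S2, S3, S6 costs 19; no covering selection beats 15.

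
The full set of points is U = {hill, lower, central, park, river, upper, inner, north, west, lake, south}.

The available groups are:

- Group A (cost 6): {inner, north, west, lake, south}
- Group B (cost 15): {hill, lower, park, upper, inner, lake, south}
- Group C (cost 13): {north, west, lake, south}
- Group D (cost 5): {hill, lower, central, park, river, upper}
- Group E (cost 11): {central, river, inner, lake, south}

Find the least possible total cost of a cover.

11

A, D together cover every point (A ∪ D = {hill, lower, central, park, river, upper, inner, north, west, lake, south}); total cost 6 + 5 = 11.
No covering selection has total cost below 11.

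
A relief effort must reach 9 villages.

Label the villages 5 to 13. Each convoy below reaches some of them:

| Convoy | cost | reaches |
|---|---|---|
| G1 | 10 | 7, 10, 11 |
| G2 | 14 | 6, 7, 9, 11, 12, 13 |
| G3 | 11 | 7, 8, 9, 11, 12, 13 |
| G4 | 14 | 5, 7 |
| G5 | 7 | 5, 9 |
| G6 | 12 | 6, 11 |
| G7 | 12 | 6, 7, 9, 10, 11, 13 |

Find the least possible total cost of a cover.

G3, G5, G7 together cover every village (G3 ∪ G5 ∪ G7 = {5, 6, 7, 8, 9, 10, 11, 12, 13}); total cost 11 + 7 + 12 = 30.
No covering selection has total cost below 30.

30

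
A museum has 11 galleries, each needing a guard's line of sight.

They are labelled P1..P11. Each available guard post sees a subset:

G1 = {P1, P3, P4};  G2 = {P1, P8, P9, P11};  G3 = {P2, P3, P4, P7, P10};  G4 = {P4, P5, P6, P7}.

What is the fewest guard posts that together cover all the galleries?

G2 and G3 and G4 together: G2 ∪ G3 ∪ G4 = {P1, P2, P3, P4, P5, P6, P7, P8, P9, P10, P11} — every gallery is covered.
Each guard post has at most 5 galleries, and 2·5 = 10 < 11 — so at least 3 guard posts are needed, and 3 is optimal.

3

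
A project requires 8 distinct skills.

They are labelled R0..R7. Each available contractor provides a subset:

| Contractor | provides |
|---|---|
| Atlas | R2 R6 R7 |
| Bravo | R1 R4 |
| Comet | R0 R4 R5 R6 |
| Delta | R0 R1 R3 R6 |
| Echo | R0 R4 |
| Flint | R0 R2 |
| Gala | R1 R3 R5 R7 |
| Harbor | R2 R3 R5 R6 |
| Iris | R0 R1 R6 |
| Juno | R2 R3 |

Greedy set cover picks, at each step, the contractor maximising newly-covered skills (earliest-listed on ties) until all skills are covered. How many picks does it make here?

Greedy: pick Comet (covers 4 new) → pick Gala (covers 3 new) → pick Atlas (covers 1 new). Total picks: 3.

3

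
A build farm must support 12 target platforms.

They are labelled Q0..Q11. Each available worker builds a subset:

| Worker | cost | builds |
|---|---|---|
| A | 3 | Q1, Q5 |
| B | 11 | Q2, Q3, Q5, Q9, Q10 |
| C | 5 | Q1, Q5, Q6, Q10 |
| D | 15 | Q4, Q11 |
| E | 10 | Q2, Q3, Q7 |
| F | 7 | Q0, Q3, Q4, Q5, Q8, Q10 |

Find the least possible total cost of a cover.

B, C, D, E, F together cover every platform (B ∪ C ∪ D ∪ E ∪ F = {Q0, Q1, Q2, Q3, Q4, Q5, Q6, Q7, Q8, Q9, Q10, Q11}); total cost 11 + 5 + 15 + 10 + 7 = 48.
No covering selection has total cost below 48.

48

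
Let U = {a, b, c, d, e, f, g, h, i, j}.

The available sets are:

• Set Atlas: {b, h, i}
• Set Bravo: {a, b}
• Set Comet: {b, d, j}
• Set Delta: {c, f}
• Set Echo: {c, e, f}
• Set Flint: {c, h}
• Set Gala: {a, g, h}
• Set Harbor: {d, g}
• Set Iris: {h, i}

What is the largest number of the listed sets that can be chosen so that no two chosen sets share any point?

Bravo, Delta, Harbor, Iris are pairwise disjoint (Bravo={a,b}; Delta={c,f}; Harbor={d,g}; Iris={h,i}).
Every remaining set overlaps one of these, and no 5 of the listed sets are pairwise disjoint, so 4 is the maximum.

4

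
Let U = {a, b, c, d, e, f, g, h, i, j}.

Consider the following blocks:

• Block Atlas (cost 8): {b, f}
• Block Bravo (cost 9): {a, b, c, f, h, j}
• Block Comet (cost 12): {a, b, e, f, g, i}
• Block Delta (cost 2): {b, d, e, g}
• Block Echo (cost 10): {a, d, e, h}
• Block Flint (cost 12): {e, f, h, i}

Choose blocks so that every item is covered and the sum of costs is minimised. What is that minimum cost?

Bravo, Delta, Flint together cover every item (Bravo ∪ Delta ∪ Flint = {a, b, c, d, e, f, g, h, i, j}); total cost 9 + 2 + 12 = 23.
No covering selection has total cost below 23.

23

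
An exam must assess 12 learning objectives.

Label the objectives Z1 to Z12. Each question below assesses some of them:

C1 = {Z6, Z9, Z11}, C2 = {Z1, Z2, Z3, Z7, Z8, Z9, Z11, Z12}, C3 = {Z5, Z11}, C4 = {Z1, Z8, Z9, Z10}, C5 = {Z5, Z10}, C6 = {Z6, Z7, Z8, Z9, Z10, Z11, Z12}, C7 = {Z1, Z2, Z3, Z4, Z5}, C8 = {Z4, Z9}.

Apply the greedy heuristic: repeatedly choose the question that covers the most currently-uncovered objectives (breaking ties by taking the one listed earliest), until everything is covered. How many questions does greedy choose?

4

Greedy: pick C2 (covers 8 new) → pick C5 (covers 2 new) → pick C1 (covers 1 new) → pick C7 (covers 1 new). Total picks: 4.
(The true minimum cover uses only 2 questions, so greedy is not optimal here.)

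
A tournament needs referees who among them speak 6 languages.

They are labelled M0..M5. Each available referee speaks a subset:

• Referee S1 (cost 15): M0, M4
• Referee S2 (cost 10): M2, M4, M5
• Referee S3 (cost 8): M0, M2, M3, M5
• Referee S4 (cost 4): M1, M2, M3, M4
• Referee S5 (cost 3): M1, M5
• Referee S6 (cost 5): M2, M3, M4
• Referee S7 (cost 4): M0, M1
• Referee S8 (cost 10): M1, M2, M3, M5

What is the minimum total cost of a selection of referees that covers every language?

11

S4, S5, S7 together cover every language (S4 ∪ S5 ∪ S7 = {M0, M1, M2, M3, M4, M5}); total cost 4 + 3 + 4 = 11.
No covering selection has total cost below 11.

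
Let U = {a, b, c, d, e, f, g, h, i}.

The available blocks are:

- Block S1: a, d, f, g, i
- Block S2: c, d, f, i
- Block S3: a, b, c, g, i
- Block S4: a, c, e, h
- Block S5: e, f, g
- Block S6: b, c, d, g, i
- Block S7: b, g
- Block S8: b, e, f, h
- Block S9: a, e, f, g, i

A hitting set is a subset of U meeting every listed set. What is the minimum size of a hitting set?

T = {b, e, f} meets every block (each contains at least one member of T), and |T| = 3.
No choice of 2 items meets every block, so 3 is the minimum.

3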